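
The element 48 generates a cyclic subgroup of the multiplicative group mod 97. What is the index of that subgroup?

2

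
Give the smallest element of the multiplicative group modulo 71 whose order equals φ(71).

7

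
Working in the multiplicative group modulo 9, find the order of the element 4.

Since 4 ∈ (Z/9Z)^×, its order divides φ(9) = φ(3^2) = 3·(3−1) = 6 = 2 · 3.
Divisors of 6: 1, 2, 3, 6.
Test each divisor d:
4^1 ≡ 4 (mod 9)
4^2 ≡ 7 (mod 9)
4^3 ≡ 1 (mod 9) ✓
The smallest such exponent is 3, so the order of 4 is 3.

3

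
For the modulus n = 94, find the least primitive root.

5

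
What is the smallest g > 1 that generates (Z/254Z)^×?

3

φ(254) = φ(2)·φ(127) = 1·126 = 126 = 2 · 3^2 · 7.
g is a primitive root iff g^(126/q) ≢ 1 (mod 254) for each prime q ∈ {2, 3, 7}.
g = 2: gcd(2, 254) = 2 > 1, not a unit — skip.
g = 3: 3^63 ≡ 253; 3^42 ≡ 107; 3^18 ≡ 131 — none is 1, so 3 is a primitive root.
So 3 is the smallest generator of (Z/254Z)^×.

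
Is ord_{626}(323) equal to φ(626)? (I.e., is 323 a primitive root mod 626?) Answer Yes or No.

φ(626) = φ(2)·φ(313) = 1·312 = 312 = 2^3 · 3 · 13.
323 is a primitive root mod 626 iff 323^(φ(626)/q) ≢ 1 for every prime q | φ(626), i.e. q ∈ {2, 3, 13}.
323^156 ≡ 625 (mod 626)  [q = 2: ≢ 1 ✓]
323^104 ≡ 527 (mod 626)  [q = 3: ≢ 1 ✓]
323^24 ≡ 103 (mod 626)  [q = 13: ≢ 1 ✓]
All checks pass, so 323 has order 312 and is a primitive root modulo 626.

Yes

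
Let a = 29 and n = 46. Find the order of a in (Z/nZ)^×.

11

The order of 29 must divide φ(46) = φ(2)·φ(23) = 1·22 = 22 = 2 · 11.
Divisors of 22: 1, 2, 11, 22.
Evaluate successive powers at the divisors of 22:
29^1 ≡ 29 (mod 46)
29^2 ≡ 13 (mod 46)
29^11 ≡ 1 (mod 46) ✓
Hence ord(29) = 11.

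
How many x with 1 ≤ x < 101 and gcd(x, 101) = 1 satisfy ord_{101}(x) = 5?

4

φ(101) = 101 − 1 = 100 = 2^2 · 5^2.
(Z/101Z)^× is cyclic (|G| = 100); a cyclic group of order m has exactly φ(d) elements of each order d | m, and none otherwise.
5 | 100, and φ(5) = 5 − 1 = 4.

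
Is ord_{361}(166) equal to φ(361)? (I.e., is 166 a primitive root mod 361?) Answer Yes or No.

φ(361) = φ(19^2) = 19·(19−1) = 342 = 2 · 3^2 · 19.
166 is a primitive root mod 361 iff 166^(φ(361)/q) ≢ 1 for every prime q | φ(361), i.e. q ∈ {2, 3, 19}.
166^171 ≡ 360 (mod 361)  [q = 2: ≢ 1 ✓]
166^114 ≡ 292 (mod 361)  [q = 3: ≢ 1 ✓]
166^18 ≡ 191 (mod 361)  [q = 19: ≢ 1 ✓]
All checks pass, so 166 has order 342 and is a primitive root modulo 361.

Yes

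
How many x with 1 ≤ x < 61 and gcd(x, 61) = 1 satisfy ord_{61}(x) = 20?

8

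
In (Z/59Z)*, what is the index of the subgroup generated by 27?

2

Since 27 ∈ (Z/59Z)^×, its order divides φ(59) = 59 − 1 = 58 = 2 · 29.
Divisors of 58: 1, 2, 29, 58.
Check 27^d mod 59 for each divisor in increasing order:
27^1 ≡ 27 (mod 59)
27^2 ≡ 21 (mod 59)
27^29 ≡ 1 (mod 59) ✓
The order of 27 is 29, so the subgroup it generates has 29 elements.
Index = |(Z/59Z)^×| / |⟨27⟩| = 58 / 29 = 2.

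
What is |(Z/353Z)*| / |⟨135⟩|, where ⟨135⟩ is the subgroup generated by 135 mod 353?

8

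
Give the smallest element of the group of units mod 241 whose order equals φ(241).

φ(241) = 241 − 1 = 240 = 2^4 · 3 · 5.
g is a primitive root iff g^(240/q) ≢ 1 (mod 241) for each prime q ∈ {2, 3, 5}.
g = 2: 2^120 ≡ 1 — hits 1, so not a primitive root.
g = 3: 3^120 ≡ 1 — hits 1, so not a primitive root.
g = 4: 4^120 ≡ 1 — hits 1, so not a primitive root.
g = 5: 5^120 ≡ 1 — hits 1, so not a primitive root.
g = 6: 6^120 ≡ 1 — hits 1, so not a primitive root.
g = 7: 7^120 ≡ 240; 7^80 ≡ 15; 7^48 ≡ 91 — none is 1, so 7 is a primitive root.
Hence the least primitive root of 241 is 7.

7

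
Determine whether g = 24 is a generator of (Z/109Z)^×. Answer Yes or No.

Yes

φ(109) = 109 − 1 = 108 = 2^2 · 3^3.
24 is a primitive root mod 109 iff 24^(φ(109)/q) ≢ 1 for every prime q | φ(109), i.e. q ∈ {2, 3}.
24^54 ≡ 108 (mod 109)  [q = 2: ≢ 1 ✓]
24^36 ≡ 63 (mod 109)  [q = 3: ≢ 1 ✓]
Every test exponent gives a nontrivial residue, hence 24 generates the full group.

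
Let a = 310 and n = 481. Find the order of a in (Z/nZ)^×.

12

By Lagrange's theorem, ord_481(310) divides φ(481) = φ(13·37) = (13−1)·(37−1) = 12·36 = 432 = 2^4 · 3^3.
Divisors of 432: 1, 2, 3, 4, 6, 8, 9, 12, 16, 18, 24, 27, 36, 48, 54, 72, 108, 144, 216, 432.
Evaluate successive powers at the divisors of 432:
310^1 ≡ 310 (mod 481)
310^2 ≡ 381 (mod 481)
310^3 ≡ 265 (mod 481)
310^4 ≡ 380 (mod 481)
310^6 ≡ 480 (mod 481)
310^8 ≡ 100 (mod 481)
310^9 ≡ 216 (mod 481)
310^12 ≡ 1 (mod 481) ✓
So ord_481(310) = 12.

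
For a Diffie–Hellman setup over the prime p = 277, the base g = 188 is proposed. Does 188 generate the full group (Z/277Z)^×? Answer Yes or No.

φ(277) = 277 − 1 = 276 = 2^2 · 3 · 23.
Test 188^(276/q) mod 277 for each prime factor q of 276:
188^138 ≡ 1 (mod 277)  [q = 2: ≡ 1 ✗]
188^92 ≡ 160 (mod 277)  [q = 3: ≢ 1 ✓]
188^12 ≡ 256 (mod 277)  [q = 23: ≢ 1 ✓]
Since 188^138 ≡ 1, the order of 188 divides 138 < 276, so 188 is not a primitive root.

No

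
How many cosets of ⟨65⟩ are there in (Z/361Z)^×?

The order of 65 must divide φ(361) = φ(19^2) = 19·(19−1) = 342 = 2 · 3^2 · 19.
Divisors of 342: 1, 2, 3, 6, 9, 18, 19, 38, 57, 114, 171, 342.
Compute 65^d (mod 361) for the divisors d until we hit 1:
65^1 ≡ 65 (mod 361)
65^2 ≡ 254 (mod 361)
65^3 ≡ 265 (mod 361)
65^6 ≡ 191 (mod 361)
65^9 ≡ 75 (mod 361)
65^18 ≡ 210 (mod 361)
65^19 ≡ 293 (mod 361)
65^38 ≡ 292 (mod 361)
65^57 ≡ 360 (mod 361)
65^114 ≡ 1 (mod 361) ✓
So ord_361(65) = 114, hence |⟨65⟩| = 114.
[(Z/361Z)^× : ⟨65⟩] = 342/114 = 3.

3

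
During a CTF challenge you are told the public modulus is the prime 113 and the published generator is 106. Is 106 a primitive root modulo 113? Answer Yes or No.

No

φ(113) = 113 − 1 = 112 = 2^4 · 7.
106 is a primitive root mod 113 iff 106^(φ(113)/q) ≢ 1 for every prime q | φ(113), i.e. q ∈ {2, 7}.
106^56 ≡ 1 (mod 113)  [q = 2: ≡ 1 ✗]
106^16 ≡ 49 (mod 113)  [q = 7: ≢ 1 ✓]
The check at q = 2 fails, so 106 generates a proper subgroup.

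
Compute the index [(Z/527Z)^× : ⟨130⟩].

10

By Lagrange's theorem, ord_527(130) divides φ(527) = φ(17·31) = (17−1)·(31−1) = 16·30 = 480 = 2^5 · 3 · 5.
Divisors of 480: 1, 2, 3, 4, 5, 6, 8, 10, 12, 15, 16, 20, 24, 30, 32, 40, 48, 60, 80, 96, 120, 160, 240, 480.
Test each divisor d:
130^1 ≡ 130 (mod 527)
130^2 ≡ 36 (mod 527)
130^3 ≡ 464 (mod 527)
130^4 ≡ 242 (mod 527)
130^5 ≡ 367 (mod 527)
130^6 ≡ 280 (mod 527)
130^8 ≡ 67 (mod 527)
130^10 ≡ 304 (mod 527)
130^12 ≡ 404 (mod 527)
130^15 ≡ 371 (mod 527)
130^16 ≡ 273 (mod 527)
130^20 ≡ 191 (mod 527)
130^24 ≡ 373 (mod 527)
130^30 ≡ 94 (mod 527)
130^32 ≡ 222 (mod 527)
130^40 ≡ 118 (mod 527)
130^48 ≡ 1 (mod 527) ✓
So ord_527(130) = 48, hence |⟨130⟩| = 48.
Index = |(Z/527Z)^×| / |⟨130⟩| = 480 / 48 = 10.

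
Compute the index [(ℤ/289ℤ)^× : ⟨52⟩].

The order of 52 must divide φ(289) = φ(17^2) = 17·(17−1) = 272 = 2^4 · 17.
Divisors of 272: 1, 2, 4, 8, 16, 17, 34, 68, 136, 272.
Check 52^d mod 289 for each divisor in increasing order:
52^1 ≡ 52 (mod 289)
52^2 ≡ 103 (mod 289)
52^4 ≡ 205 (mod 289)
52^8 ≡ 120 (mod 289)
52^16 ≡ 239 (mod 289)
52^17 ≡ 1 (mod 289) ✓
Thus |⟨52⟩| = ord(52) = 17.
Index = |(Z/289Z)^×| / |⟨52⟩| = 272 / 17 = 16.

16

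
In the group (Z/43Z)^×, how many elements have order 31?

0

φ(43) = 43 − 1 = 42 = 2 · 3 · 7.
Since (Z/43Z)^× is cyclic of order 42, the number of elements of order d is φ(d) when d | 42 and 0 otherwise.
Since 31 ∤ 42, the count is 0.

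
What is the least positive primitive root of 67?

φ(67) = 67 − 1 = 66 = 2 · 3 · 11.
Test candidates g = 2, 3, … against the prime factors q ∈ {2, 3, 11} of φ(67): g is a generator iff g^(66/q) ≢ 1 for every such q.
g = 2: 2^33 ≡ 66; 2^22 ≡ 37; 2^6 ≡ 64 — none is 1, so 2 is a primitive root.
Hence the least primitive root of 67 is 2.

2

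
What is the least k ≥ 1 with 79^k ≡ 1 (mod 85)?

16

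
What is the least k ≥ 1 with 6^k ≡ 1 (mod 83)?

82

By Lagrange's theorem, ord_83(6) divides φ(83) = 83 − 1 = 82 = 2 · 41.
Divisors of 82: 1, 2, 41, 82.
Compute 6^d (mod 83) for the divisors d until we hit 1:
6^1 ≡ 6 (mod 83)
6^2 ≡ 36 (mod 83)
6^41 ≡ 82 (mod 83)
6^82 ≡ 1 (mod 83) ✓
The smallest such exponent is 82, so the order of 6 is 82.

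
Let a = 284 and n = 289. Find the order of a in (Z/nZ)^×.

272

By Lagrange's theorem, ord_289(284) divides φ(289) = φ(17^2) = 17·(17−1) = 272 = 2^4 · 17.
Divisors of 272: 1, 2, 4, 8, 16, 17, 34, 68, 136, 272.
Compute 284^d (mod 289) for the divisors d until we hit 1:
284^1 ≡ 284
284^2 ≡ 25
284^4 ≡ 47
284^8 ≡ 186
284^16 ≡ 205
284^17 ≡ 131
284^34 ≡ 110
284^68 ≡ 251
284^136 ≡ 288
284^272 ≡ 1
The smallest such exponent is 272, so the order of 284 is 272.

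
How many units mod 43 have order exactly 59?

0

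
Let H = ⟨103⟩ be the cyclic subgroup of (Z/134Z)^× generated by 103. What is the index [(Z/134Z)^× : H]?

Since 103 ∈ (Z/134Z)^×, its order divides φ(134) = φ(2)·φ(67) = 1·66 = 66 = 2 · 3 · 11.
Divisors of 66: 1, 2, 3, 6, 11, 22, 33, 66.
Compute 103^d (mod 134) for the divisors d until we hit 1:
103^1 ≡ 103 (mod 134)
103^2 ≡ 23 (mod 134)
103^3 ≡ 91 (mod 134)
103^6 ≡ 107 (mod 134)
103^11 ≡ 37 (mod 134)
103^22 ≡ 29 (mod 134)
103^33 ≡ 1 (mod 134) ✓
Thus |⟨103⟩| = ord(103) = 33.
The index is φ(134) / ord(103) = 66 / 33 = 2.

2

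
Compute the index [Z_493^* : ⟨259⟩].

16

ord(259) | φ(493) = φ(17·29) = (17−1)·(29−1) = 16·28 = 448 = 2^6 · 7.
Divisors of 448: 1, 2, 4, 7, 8, 14, 16, 28, 32, 56, 64, 112, 224, 448.
Compute 259^d (mod 493) for the divisors d until we hit 1:
259^1 ≡ 259 (mod 493)
259^2 ≡ 33 (mod 493)
259^4 ≡ 103 (mod 493)
259^7 ≡ 336 (mod 493)
259^8 ≡ 256 (mod 493)
259^14 ≡ 492 (mod 493)
259^16 ≡ 460 (mod 493)
259^28 ≡ 1 (mod 493) ✓
Thus |⟨259⟩| = ord(259) = 28.
The index is φ(493) / ord(259) = 448 / 28 = 16.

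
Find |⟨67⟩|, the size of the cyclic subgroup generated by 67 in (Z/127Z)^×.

126

The order of 67 must divide φ(127) = 127 − 1 = 126 = 2 · 3^2 · 7.
Divisors of 126: 1, 2, 3, 6, 7, 9, 14, 18, 21, 42, 63, 126.
Test each divisor d:
67^1 ≡ 67 (mod 127)
67^2 ≡ 44 (mod 127)
67^3 ≡ 27 (mod 127)
67^6 ≡ 94 (mod 127)
67^7 ≡ 75 (mod 127)
67^9 ≡ 125 (mod 127)
67^14 ≡ 37 (mod 127)
67^18 ≡ 4 (mod 127)
67^21 ≡ 108 (mod 127)
67^42 ≡ 107 (mod 127)
67^63 ≡ 126 (mod 127)
67^126 ≡ 1 (mod 127) ✓
The smallest such exponent is 126, so the order of 67 is 126.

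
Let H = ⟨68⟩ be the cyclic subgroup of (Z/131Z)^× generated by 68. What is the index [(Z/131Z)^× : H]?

5

Since 68 ∈ (Z/131Z)^×, its order divides φ(131) = 131 − 1 = 130 = 2 · 5 · 13.
Divisors of 130: 1, 2, 5, 10, 13, 26, 65, 130.
Check 68^d mod 131 for each divisor in increasing order:
68^1 ≡ 68 (mod 131)
68^2 ≡ 39 (mod 131)
68^5 ≡ 69 (mod 131)
68^10 ≡ 45 (mod 131)
68^13 ≡ 130 (mod 131)
68^26 ≡ 1 (mod 131) ✓
Thus |⟨68⟩| = ord(68) = 26.
Index = |(Z/131Z)^×| / |⟨68⟩| = 130 / 26 = 5.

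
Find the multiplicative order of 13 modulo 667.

154

Since 13 ∈ (Z/667Z)^×, its order divides φ(667) = φ(23·29) = (23−1)·(29−1) = 22·28 = 616 = 2^3 · 7 · 11.
Divisors of 616: 1, 2, 4, 7, 8, 11, 14, 22, 28, 44, 56, 77, 88, 154, 308, 616.
Evaluate successive powers at the divisors of 616:
13^1 ≡ 13 (mod 667)
13^2 ≡ 169 (mod 667)
13^4 ≡ 547 (mod 667)
13^7 ≡ 492 (mod 667)
13^8 ≡ 393 (mod 667)
13^11 ≡ 323 (mod 667)
13^14 ≡ 610 (mod 667)
13^22 ≡ 277 (mod 667)
13^28 ≡ 581 (mod 667)
13^44 ≡ 24 (mod 667)
13^56 ≡ 59 (mod 667)
13^77 ≡ 231 (mod 667)
13^88 ≡ 576 (mod 667)
13^154 ≡ 1 (mod 667) ✓
Therefore the multiplicative order of 13 modulo 667 is 154.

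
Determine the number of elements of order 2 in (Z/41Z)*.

1

φ(41) = 41 − 1 = 40 = 2^3 · 5.
Since (Z/41Z)^× is cyclic of order 40, the number of elements of order d is φ(d) when d | 40 and 0 otherwise.
2 | 40, and φ(2) = 2 − 1 = 1.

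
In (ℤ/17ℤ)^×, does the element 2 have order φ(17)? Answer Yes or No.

φ(17) = 17 − 1 = 16 = 2^4.
2 is a primitive root mod 17 iff 2^(φ(17)/q) ≢ 1 for every prime q | φ(17), i.e. q ∈ {2}.
2^8 ≡ 1 (mod 17)  [q = 2: ≡ 1 ✗]
Since 2^8 ≡ 1, the order of 2 divides 8 < 16, so 2 is not a primitive root.

No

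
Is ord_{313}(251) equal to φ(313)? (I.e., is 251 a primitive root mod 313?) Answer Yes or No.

Yes

φ(313) = 313 − 1 = 312 = 2^3 · 3 · 13.
Test 251^(312/q) mod 313 for each prime factor q of 312:
251^156 ≡ 312 (mod 313)  [q = 2: ≢ 1 ✓]
251^104 ≡ 98 (mod 313)  [q = 3: ≢ 1 ✓]
251^24 ≡ 150 (mod 313)  [q = 13: ≢ 1 ✓]
Every test exponent gives a nontrivial residue, hence 251 generates the full group.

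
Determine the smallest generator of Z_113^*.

φ(113) = 113 − 1 = 112 = 2^4 · 7.
Test candidates g = 2, 3, … against the prime factors q ∈ {2, 7} of φ(113): g is a generator iff g^(112/q) ≢ 1 for every such q.
g = 2: 2^56 ≡ 1 — hits 1, so not a primitive root.
g = 3: 3^56 ≡ 112; 3^16 ≡ 49 — none is 1, so 3 is a primitive root.
The smallest primitive root modulo 113 is 3.

3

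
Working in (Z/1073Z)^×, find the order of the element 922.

63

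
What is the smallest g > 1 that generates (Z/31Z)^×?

3

φ(31) = 31 − 1 = 30 = 2 · 3 · 5.
Test candidates g = 2, 3, … against the prime factors q ∈ {2, 3, 5} of φ(31): g is a generator iff g^(30/q) ≢ 1 for every such q.
g = 2: 2^15 ≡ 1 — hits 1, so not a primitive root.
g = 3: 3^15 ≡ 30; 3^10 ≡ 25; 3^6 ≡ 16 — none is 1, so 3 is a primitive root.
The smallest primitive root modulo 31 is 3.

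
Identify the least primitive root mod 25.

2

φ(25) = φ(5^2) = 5·(5−1) = 20 = 2^2 · 5.
Test candidates g = 2, 3, … against the prime factors q ∈ {2, 5} of φ(25): g is a generator iff g^(20/q) ≢ 1 for every such q.
g = 2: 2^10 ≡ 24; 2^4 ≡ 16 — none is 1, so 2 is a primitive root.
Hence the least primitive root of 25 is 2.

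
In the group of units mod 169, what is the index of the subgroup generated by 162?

1

The order of 162 must divide φ(169) = φ(13^2) = 13·(13−1) = 156 = 2^2 · 3 · 13.
Divisors of 156: 1, 2, 3, 4, 6, 12, 13, 26, 39, 52, 78, 156.
Compute 162^d (mod 169) for the divisors d until we hit 1:
162^1 ≡ 162 (mod 169)
162^2 ≡ 49 (mod 169)
162^3 ≡ 164 (mod 169)
162^4 ≡ 35 (mod 169)
162^6 ≡ 25 (mod 169)
162^12 ≡ 118 (mod 169)
162^13 ≡ 19 (mod 169)
162^26 ≡ 23 (mod 169)
162^39 ≡ 99 (mod 169)
162^52 ≡ 22 (mod 169)
162^78 ≡ 168 (mod 169)
162^156 ≡ 1 (mod 169) ✓
So ord_169(162) = 156, hence |⟨162⟩| = 156.
The index is φ(169) / ord(162) = 156 / 156 = 1.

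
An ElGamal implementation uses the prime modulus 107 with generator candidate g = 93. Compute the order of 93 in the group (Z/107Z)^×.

By Lagrange's theorem, ord_107(93) divides φ(107) = 107 − 1 = 106 = 2 · 53.
Divisors of 106: 1, 2, 53, 106.
Compute 93^d (mod 107) for the divisors d until we hit 1:
93^1 ≡ 93 (mod 107)
93^2 ≡ 89 (mod 107)
93^53 ≡ 106 (mod 107)
93^106 ≡ 1 (mod 107) ✓
Therefore the multiplicative order of 93 modulo 107 is 106.

106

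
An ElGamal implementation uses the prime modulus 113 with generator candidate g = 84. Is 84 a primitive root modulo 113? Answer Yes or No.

Yes

φ(113) = 113 − 1 = 112 = 2^4 · 7.
It suffices to check that the order of 84 is not a proper divisor of 112: compute 84^(112/q) for q ∈ {2, 7}.
84^56 ≡ 112 (mod 113)  [q = 2: ≢ 1 ✓]
84^16 ≡ 109 (mod 113)  [q = 7: ≢ 1 ✓]
Every test exponent gives a nontrivial residue, hence 84 generates the full group.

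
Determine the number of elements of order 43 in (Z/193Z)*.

0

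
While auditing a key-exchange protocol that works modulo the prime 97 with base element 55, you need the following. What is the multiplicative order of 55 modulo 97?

32

ord(55) | φ(97) = 97 − 1 = 96 = 2^5 · 3.
Divisors of 96: 1, 2, 3, 4, 6, 8, 12, 16, 24, 32, 48, 96.
Check 55^d mod 97 for each divisor in increasing order:
55^1 ≡ 55
55^2 ≡ 18
55^3 ≡ 20
55^4 ≡ 33
55^6 ≡ 12
55^8 ≡ 22
55^12 ≡ 47
55^16 ≡ 96
55^24 ≡ 75
55^32 ≡ 1
So ord_97(55) = 32.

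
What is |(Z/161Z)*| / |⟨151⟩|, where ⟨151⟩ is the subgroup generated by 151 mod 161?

The order of 151 must divide φ(161) = φ(7·23) = (7−1)·(23−1) = 6·22 = 132 = 2^2 · 3 · 11.
Divisors of 132: 1, 2, 3, 4, 6, 11, 12, 22, 33, 44, 66, 132.
Evaluate successive powers at the divisors of 132:
151^1 ≡ 151
151^2 ≡ 100
151^3 ≡ 127
151^4 ≡ 18
151^6 ≡ 29
151^11 ≡ 93
151^12 ≡ 36
151^22 ≡ 116
151^33 ≡ 1
The order of 151 is 33, so the subgroup it generates has 33 elements.
The index is φ(161) / ord(151) = 132 / 33 = 4.

4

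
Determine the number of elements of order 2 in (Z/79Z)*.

1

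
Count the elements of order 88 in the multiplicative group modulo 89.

40

φ(89) = 89 − 1 = 88 = 2^3 · 11.
Since (Z/89Z)^× is cyclic of order 88, the number of elements of order d is φ(d) when d | 88 and 0 otherwise.
88 = 2^3 · 11 divides 88, and φ(88) = 40.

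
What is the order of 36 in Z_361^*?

Since 36 ∈ (Z/361Z)^×, its order divides φ(361) = φ(19^2) = 19·(19−1) = 342 = 2 · 3^2 · 19.
Divisors of 342: 1, 2, 3, 6, 9, 18, 19, 38, 57, 114, 171, 342.
Test each divisor d:
36^1 ≡ 36 (mod 361)
36^2 ≡ 213 (mod 361)
36^3 ≡ 87 (mod 361)
36^6 ≡ 349 (mod 361)
36^9 ≡ 39 (mod 361)
36^18 ≡ 77 (mod 361)
36^19 ≡ 245 (mod 361)
36^38 ≡ 99 (mod 361)
36^57 ≡ 68 (mod 361)
36^114 ≡ 292 (mod 361)
36^171 ≡ 1 (mod 361) ✓
Therefore the multiplicative order of 36 modulo 361 is 171.

171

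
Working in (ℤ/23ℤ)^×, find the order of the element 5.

22

Since 5 ∈ (Z/23Z)^×, its order divides φ(23) = 23 − 1 = 22 = 2 · 11.
Divisors of 22: 1, 2, 11, 22.
Compute 5^d (mod 23) for the divisors d until we hit 1:
5^1 ≡ 5
5^2 ≡ 2
5^11 ≡ 22
5^22 ≡ 1
Therefore the multiplicative order of 5 modulo 23 is 22.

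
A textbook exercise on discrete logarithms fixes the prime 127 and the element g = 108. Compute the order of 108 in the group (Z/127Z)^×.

6

By Lagrange's theorem, ord_127(108) divides φ(127) = 127 − 1 = 126 = 2 · 3^2 · 7.
Divisors of 126: 1, 2, 3, 6, 7, 9, 14, 18, 21, 42, 63, 126.
Evaluate successive powers at the divisors of 126:
108^1 ≡ 108
108^2 ≡ 107
108^3 ≡ 126
108^6 ≡ 1
Therefore the multiplicative order of 108 modulo 127 is 6.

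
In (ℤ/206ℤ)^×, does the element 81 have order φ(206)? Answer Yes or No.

No

φ(206) = φ(2)·φ(103) = 1·102 = 102 = 2 · 3 · 17.
It suffices to check that the order of 81 is not a proper divisor of 102: compute 81^(102/q) for q ∈ {2, 3, 17}.
81^51 ≡ 1 (mod 206)  [q = 2: ≡ 1 ✗]
81^34 ≡ 1 (mod 206)  [q = 3: ≡ 1 ✗]
81^6 ≡ 79 (mod 206)  [q = 17: ≢ 1 ✓]
81^51 ≡ 1 shows ord(81) | 51, strictly less than φ(206); not a primitive root.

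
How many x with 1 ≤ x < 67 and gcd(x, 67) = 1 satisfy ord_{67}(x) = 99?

0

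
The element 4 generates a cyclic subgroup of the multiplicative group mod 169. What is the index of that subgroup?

2

Since 4 ∈ (Z/169Z)^×, its order divides φ(169) = φ(13^2) = 13·(13−1) = 156 = 2^2 · 3 · 13.
Divisors of 156: 1, 2, 3, 4, 6, 12, 13, 26, 39, 52, 78, 156.
Check 4^d mod 169 for each divisor in increasing order:
4^1 ≡ 4
4^2 ≡ 16
4^3 ≡ 64
4^4 ≡ 87
4^6 ≡ 40
4^12 ≡ 79
4^13 ≡ 147
4^26 ≡ 146
4^39 ≡ 168
4^52 ≡ 22
4^78 ≡ 1
So ord_169(4) = 78, hence |⟨4⟩| = 78.
The index is φ(169) / ord(4) = 156 / 78 = 2.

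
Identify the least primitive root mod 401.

3

φ(401) = 401 − 1 = 400 = 2^4 · 5^2.
Test candidates g = 2, 3, … against the prime factors q ∈ {2, 5} of φ(401): g is a generator iff g^(400/q) ≢ 1 for every such q.
g = 2: 2^200 ≡ 1 — hits 1, so not a primitive root.
g = 3: 3^200 ≡ 400; 3^80 ≡ 72 — none is 1, so 3 is a primitive root.
So 3 is the smallest generator of (Z/401Z)^×.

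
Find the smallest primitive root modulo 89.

3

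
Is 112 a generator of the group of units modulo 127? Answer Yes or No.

φ(127) = 127 − 1 = 126 = 2 · 3^2 · 7.
An element g generates (Z/127Z)^× iff g^(126/q) ≢ 1 (mod 127) for each prime q ∈ {2, 3, 7}.
112^63 ≡ 126 (mod 127)  [q = 2: ≢ 1 ✓]
112^42 ≡ 107 (mod 127)  [q = 3: ≢ 1 ✓]
112^18 ≡ 2 (mod 127)  [q = 7: ≢ 1 ✓]
Every test exponent gives a nontrivial residue, hence 112 generates the full group.

Yes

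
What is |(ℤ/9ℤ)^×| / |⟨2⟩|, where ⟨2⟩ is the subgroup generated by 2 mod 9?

The order of 2 must divide φ(9) = φ(3^2) = 3·(3−1) = 6 = 2 · 3.
Divisors of 6: 1, 2, 3, 6.
Compute 2^d (mod 9) for the divisors d until we hit 1:
2^1 ≡ 2
2^2 ≡ 4
2^3 ≡ 8
2^6 ≡ 1
So ord_9(2) = 6, hence |⟨2⟩| = 6.
[(Z/9Z)^× : ⟨2⟩] = 6/6 = 1.

1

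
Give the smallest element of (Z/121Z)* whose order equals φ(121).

φ(121) = φ(11^2) = 11·(11−1) = 110 = 2 · 5 · 11.
Test candidates g = 2, 3, … against the prime factors q ∈ {2, 5, 11} of φ(121): g is a generator iff g^(110/q) ≢ 1 for every such q.
g = 2: 2^55 ≡ 120; 2^22 ≡ 81; 2^10 ≡ 56 — none is 1, so 2 is a primitive root.
The smallest primitive root modulo 121 is 2.

2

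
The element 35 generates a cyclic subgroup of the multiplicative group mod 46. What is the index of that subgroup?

2

Since 35 ∈ (Z/46Z)^×, its order divides φ(46) = φ(2)·φ(23) = 1·22 = 22 = 2 · 11.
Divisors of 22: 1, 2, 11, 22.
Check 35^d mod 46 for each divisor in increasing order:
35^1 ≡ 35 (mod 46)
35^2 ≡ 29 (mod 46)
35^11 ≡ 1 (mod 46) ✓
So ord_46(35) = 11, hence |⟨35⟩| = 11.
The index is φ(46) / ord(35) = 22 / 11 = 2.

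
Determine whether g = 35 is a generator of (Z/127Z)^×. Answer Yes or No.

φ(127) = 127 − 1 = 126 = 2 · 3^2 · 7.
35 is a primitive root mod 127 iff 35^(φ(127)/q) ≢ 1 for every prime q | φ(127), i.e. q ∈ {2, 3, 7}.
35^63 ≡ 1 (mod 127)  [q = 2: ≡ 1 ✗]
35^42 ≡ 107 (mod 127)  [q = 3: ≢ 1 ✓]
35^18 ≡ 32 (mod 127)  [q = 7: ≢ 1 ✓]
Since 35^63 ≡ 1, the order of 35 divides 63 < 126, so 35 is not a primitive root.

No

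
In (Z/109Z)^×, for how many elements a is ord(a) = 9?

φ(109) = 109 − 1 = 108 = 2^2 · 3^3.
(Z/109Z)^× is cyclic (|G| = 108); a cyclic group of order m has exactly φ(d) elements of each order d | m, and none otherwise.
9 = 3^2 divides 108, and φ(9) = 6.

6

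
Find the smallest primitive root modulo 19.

2

φ(19) = 19 − 1 = 18 = 2 · 3^2.
g is a primitive root iff g^(18/q) ≢ 1 (mod 19) for each prime q ∈ {2, 3}.
g = 2: 2^9 ≡ 18; 2^6 ≡ 7 — none is 1, so 2 is a primitive root.
Hence the least primitive root of 19 is 2.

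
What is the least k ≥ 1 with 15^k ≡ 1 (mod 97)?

The order of 15 must divide φ(97) = 97 − 1 = 96 = 2^5 · 3.
Divisors of 96: 1, 2, 3, 4, 6, 8, 12, 16, 24, 32, 48, 96.
Test each divisor d:
15^1 ≡ 15
15^2 ≡ 31
15^3 ≡ 77
15^4 ≡ 88
15^6 ≡ 12
15^8 ≡ 81
15^12 ≡ 47
15^16 ≡ 62
15^24 ≡ 75
15^32 ≡ 61
15^48 ≡ 96
15^96 ≡ 1
The smallest such exponent is 96, so the order of 15 is 96.

96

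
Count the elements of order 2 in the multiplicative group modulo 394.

1

φ(394) = φ(2)·φ(197) = 1·196 = 196 = 2^2 · 7^2.
In a cyclic group of order 196, there are φ(d) elements of order d for each divisor d of 196, and zero for non-divisors.
2 | 196, and φ(2) = 2 − 1 = 1.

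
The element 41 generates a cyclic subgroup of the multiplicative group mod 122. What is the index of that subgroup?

6

ord(41) | φ(122) = φ(2)·φ(61) = 1·60 = 60 = 2^2 · 3 · 5.
Divisors of 60: 1, 2, 3, 4, 5, 6, 10, 12, 15, 20, 30, 60.
Evaluate successive powers at the divisors of 60:
41^1 ≡ 41 (mod 122)
41^2 ≡ 95 (mod 122)
41^3 ≡ 113 (mod 122)
41^4 ≡ 119 (mod 122)
41^5 ≡ 121 (mod 122)
41^6 ≡ 81 (mod 122)
41^10 ≡ 1 (mod 122) ✓
Thus |⟨41⟩| = ord(41) = 10.
[(Z/122Z)^× : ⟨41⟩] = 60/10 = 6.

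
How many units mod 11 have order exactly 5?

4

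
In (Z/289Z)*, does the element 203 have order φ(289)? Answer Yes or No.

φ(289) = φ(17^2) = 17·(17−1) = 272 = 2^4 · 17.
203 is a primitive root mod 289 iff 203^(φ(289)/q) ≢ 1 for every prime q | φ(289), i.e. q ∈ {2, 17}.
203^136 ≡ 1 (mod 289)  [q = 2: ≡ 1 ✗]
203^16 ≡ 205 (mod 289)  [q = 17: ≢ 1 ✓]
203^136 ≡ 1 shows ord(203) | 136, strictly less than φ(289); not a primitive root.

No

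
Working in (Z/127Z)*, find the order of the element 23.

126

By Lagrange's theorem, ord_127(23) divides φ(127) = 127 − 1 = 126 = 2 · 3^2 · 7.
Divisors of 126: 1, 2, 3, 6, 7, 9, 14, 18, 21, 42, 63, 126.
Test each divisor d:
23^1 ≡ 23 (mod 127)
23^2 ≡ 21 (mod 127)
23^3 ≡ 102 (mod 127)
23^6 ≡ 117 (mod 127)
23^7 ≡ 24 (mod 127)
23^9 ≡ 123 (mod 127)
23^14 ≡ 68 (mod 127)
23^18 ≡ 16 (mod 127)
23^21 ≡ 108 (mod 127)
23^42 ≡ 107 (mod 127)
23^63 ≡ 126 (mod 127)
23^126 ≡ 1 (mod 127) ✓
The smallest such exponent is 126, so the order of 23 is 126.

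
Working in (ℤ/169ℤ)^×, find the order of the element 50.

156

By Lagrange's theorem, ord_169(50) divides φ(169) = φ(13^2) = 13·(13−1) = 156 = 2^2 · 3 · 13.
Divisors of 156: 1, 2, 3, 4, 6, 12, 13, 26, 39, 52, 78, 156.
Test each divisor d:
50^1 ≡ 50
50^2 ≡ 134
50^3 ≡ 109
50^4 ≡ 42
50^6 ≡ 51
50^12 ≡ 66
50^13 ≡ 89
50^26 ≡ 147
50^39 ≡ 70
50^52 ≡ 146
50^78 ≡ 168
50^156 ≡ 1
Therefore the multiplicative order of 50 modulo 169 is 156.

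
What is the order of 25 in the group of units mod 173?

Since 25 ∈ (Z/173Z)^×, its order divides φ(173) = 173 − 1 = 172 = 2^2 · 43.
Divisors of 172: 1, 2, 4, 43, 86, 172.
Compute 25^d (mod 173) for the divisors d until we hit 1:
25^1 ≡ 25
25^2 ≡ 106
25^4 ≡ 164
25^43 ≡ 172
25^86 ≡ 1
The smallest such exponent is 86, so the order of 25 is 86.

86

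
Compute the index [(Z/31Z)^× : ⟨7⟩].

2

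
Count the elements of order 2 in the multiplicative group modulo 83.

1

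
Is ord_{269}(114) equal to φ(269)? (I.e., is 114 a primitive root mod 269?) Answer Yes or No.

Yes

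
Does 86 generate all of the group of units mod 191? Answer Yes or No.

φ(191) = 191 − 1 = 190 = 2 · 5 · 19.
Test 86^(190/q) mod 191 for each prime factor q of 190:
86^95 ≡ 1 (mod 191)  [q = 2: ≡ 1 ✗]
86^38 ≡ 184 (mod 191)  [q = 5: ≢ 1 ✓]
86^10 ≡ 153 (mod 191)  [q = 19: ≢ 1 ✓]
Since 86^95 ≡ 1, the order of 86 divides 95 < 190, so 86 is not a primitive root.

No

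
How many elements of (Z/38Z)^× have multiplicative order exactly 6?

φ(38) = φ(2)·φ(19) = 1·18 = 18 = 2 · 3^2.
Since (Z/38Z)^× is cyclic of order 18, the number of elements of order d is φ(d) when d | 18 and 0 otherwise.
6 = 2 · 3 divides 18, and φ(6) = 2.

2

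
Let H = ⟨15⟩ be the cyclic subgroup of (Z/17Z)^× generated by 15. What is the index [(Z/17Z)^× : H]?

2

By Lagrange's theorem, ord_17(15) divides φ(17) = 17 − 1 = 16 = 2^4.
Divisors of 16: 1, 2, 4, 8, 16.
Test each divisor d:
15^1 ≡ 15
15^2 ≡ 4
15^4 ≡ 16
15^8 ≡ 1
The order of 15 is 8, so the subgroup it generates has 8 elements.
Index = |(Z/17Z)^×| / |⟨15⟩| = 16 / 8 = 2.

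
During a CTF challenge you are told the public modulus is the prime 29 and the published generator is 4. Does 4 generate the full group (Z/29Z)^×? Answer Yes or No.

φ(29) = 29 − 1 = 28 = 2^2 · 7.
An element g generates (Z/29Z)^× iff g^(28/q) ≢ 1 (mod 29) for each prime q ∈ {2, 7}.
4^14 ≡ 1 (mod 29)  [q = 2: ≡ 1 ✗]
4^4 ≡ 24 (mod 29)  [q = 7: ≢ 1 ✓]
The check at q = 2 fails, so 4 generates a proper subgroup.

No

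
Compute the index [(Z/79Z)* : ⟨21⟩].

6

The order of 21 must divide φ(79) = 79 − 1 = 78 = 2 · 3 · 13.
Divisors of 78: 1, 2, 3, 6, 13, 26, 39, 78.
Test each divisor d:
21^1 ≡ 21 (mod 79)
21^2 ≡ 46 (mod 79)
21^3 ≡ 18 (mod 79)
21^6 ≡ 8 (mod 79)
21^13 ≡ 1 (mod 79) ✓
Thus |⟨21⟩| = ord(21) = 13.
[(Z/79Z)^× : ⟨21⟩] = 78/13 = 6.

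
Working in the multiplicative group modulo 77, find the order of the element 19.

The order of 19 must divide φ(77) = φ(7·11) = (7−1)·(11−1) = 6·10 = 60 = 2^2 · 3 · 5.
Divisors of 60: 1, 2, 3, 4, 5, 6, 10, 12, 15, 20, 30, 60.
Compute 19^d (mod 77) for the divisors d until we hit 1:
19^1 ≡ 19
19^2 ≡ 53
19^3 ≡ 6
19^4 ≡ 37
19^5 ≡ 10
19^6 ≡ 36
19^10 ≡ 23
19^12 ≡ 64
19^15 ≡ 76
19^20 ≡ 67
19^30 ≡ 1
Therefore the multiplicative order of 19 modulo 77 is 30.

30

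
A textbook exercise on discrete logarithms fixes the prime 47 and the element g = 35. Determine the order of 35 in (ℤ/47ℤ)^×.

By Lagrange's theorem, ord_47(35) divides φ(47) = 47 − 1 = 46 = 2 · 23.
Divisors of 46: 1, 2, 23, 46.
Evaluate successive powers at the divisors of 46:
35^1 ≡ 35 (mod 47)
35^2 ≡ 3 (mod 47)
35^23 ≡ 46 (mod 47)
35^46 ≡ 1 (mod 47) ✓
The smallest such exponent is 46, so the order of 35 is 46.

46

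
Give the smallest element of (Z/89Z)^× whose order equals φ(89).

φ(89) = 89 − 1 = 88 = 2^3 · 11.
Test candidates g = 2, 3, … against the prime factors q ∈ {2, 11} of φ(89): g is a generator iff g^(88/q) ≢ 1 for every such q.
g = 2: 2^44 ≡ 1 — hits 1, so not a primitive root.
g = 3: 3^44 ≡ 88; 3^8 ≡ 64 — none is 1, so 3 is a primitive root.
The smallest primitive root modulo 89 is 3.

3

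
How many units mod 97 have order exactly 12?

φ(97) = 97 − 1 = 96 = 2^5 · 3.
(Z/97Z)^× is cyclic (|G| = 96); a cyclic group of order m has exactly φ(d) elements of each order d | m, and none otherwise.
12 = 2^2 · 3 divides 96, and φ(12) = 4.

4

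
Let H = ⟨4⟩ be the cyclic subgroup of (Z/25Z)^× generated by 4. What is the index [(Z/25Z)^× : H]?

By Lagrange's theorem, ord_25(4) divides φ(25) = φ(5^2) = 5·(5−1) = 20 = 2^2 · 5.
Divisors of 20: 1, 2, 4, 5, 10, 20.
Evaluate successive powers at the divisors of 20:
4^1 ≡ 4
4^2 ≡ 16
4^4 ≡ 6
4^5 ≡ 24
4^10 ≡ 1
Thus |⟨4⟩| = ord(4) = 10.
Index = |(Z/25Z)^×| / |⟨4⟩| = 20 / 10 = 2.

2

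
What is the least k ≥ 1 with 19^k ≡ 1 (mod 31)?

15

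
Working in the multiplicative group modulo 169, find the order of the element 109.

The order of 109 must divide φ(169) = φ(13^2) = 13·(13−1) = 156 = 2^2 · 3 · 13.
Divisors of 156: 1, 2, 3, 4, 6, 12, 13, 26, 39, 52, 78, 156.
Check 109^d mod 169 for each divisor in increasing order:
109^1 ≡ 109
109^2 ≡ 51
109^3 ≡ 151
109^4 ≡ 66
109^6 ≡ 155
109^12 ≡ 27
109^13 ≡ 70
109^26 ≡ 168
109^39 ≡ 99
109^52 ≡ 1
Hence ord(109) = 52.

52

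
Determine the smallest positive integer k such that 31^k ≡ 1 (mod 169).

Since 31 ∈ (Z/169Z)^×, its order divides φ(169) = φ(13^2) = 13·(13−1) = 156 = 2^2 · 3 · 13.
Divisors of 156: 1, 2, 3, 4, 6, 12, 13, 26, 39, 52, 78, 156.
Evaluate successive powers at the divisors of 156:
31^1 ≡ 31 (mod 169)
31^2 ≡ 116 (mod 169)
31^3 ≡ 47 (mod 169)
31^4 ≡ 105 (mod 169)
31^6 ≡ 12 (mod 169)
31^12 ≡ 144 (mod 169)
31^13 ≡ 70 (mod 169)
31^26 ≡ 168 (mod 169)
31^39 ≡ 99 (mod 169)
31^52 ≡ 1 (mod 169) ✓
Therefore the multiplicative order of 31 modulo 169 is 52.

52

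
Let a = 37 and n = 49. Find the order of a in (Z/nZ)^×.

By Lagrange's theorem, ord_49(37) divides φ(49) = φ(7^2) = 7·(7−1) = 42 = 2 · 3 · 7.
Divisors of 42: 1, 2, 3, 6, 7, 14, 21, 42.
Evaluate successive powers at the divisors of 42:
37^1 ≡ 37 (mod 49)
37^2 ≡ 46 (mod 49)
37^3 ≡ 36 (mod 49)
37^6 ≡ 22 (mod 49)
37^7 ≡ 30 (mod 49)
37^14 ≡ 18 (mod 49)
37^21 ≡ 1 (mod 49) ✓
Hence ord(37) = 21.

21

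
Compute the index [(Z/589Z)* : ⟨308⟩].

6

By Lagrange's theorem, ord_589(308) divides φ(589) = φ(19·31) = (19−1)·(31−1) = 18·30 = 540 = 2^2 · 3^3 · 5.
Divisors of 540: 1, 2, 3, 4, 5, 6, 9, 10, 12, 15, 18, 20, 27, 30, 36, 45, 54, 60, 90, 108, 135, 180, 270, 540.
Check 308^d mod 589 for each divisor in increasing order:
308^1 ≡ 308 (mod 589)
308^2 ≡ 35 (mod 589)
308^3 ≡ 178 (mod 589)
308^4 ≡ 47 (mod 589)
308^5 ≡ 340 (mod 589)
308^6 ≡ 467 (mod 589)
308^9 ≡ 77 (mod 589)
308^10 ≡ 156 (mod 589)
308^12 ≡ 159 (mod 589)
308^15 ≡ 30 (mod 589)
308^18 ≡ 39 (mod 589)
308^20 ≡ 187 (mod 589)
308^27 ≡ 58 (mod 589)
308^30 ≡ 311 (mod 589)
308^36 ≡ 343 (mod 589)
308^45 ≡ 495 (mod 589)
308^54 ≡ 419 (mod 589)
308^60 ≡ 125 (mod 589)
308^90 ≡ 1 (mod 589) ✓
Thus |⟨308⟩| = ord(308) = 90.
Index = |(Z/589Z)^×| / |⟨308⟩| = 540 / 90 = 6.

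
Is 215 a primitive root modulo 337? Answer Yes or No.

No

φ(337) = 337 − 1 = 336 = 2^4 · 3 · 7.
It suffices to check that the order of 215 is not a proper divisor of 336: compute 215^(336/q) for q ∈ {2, 3, 7}.
215^168 ≡ 336 (mod 337)  [q = 2: ≢ 1 ✓]
215^112 ≡ 1 (mod 337)  [q = 3: ≡ 1 ✗]
215^48 ≡ 52 (mod 337)  [q = 7: ≢ 1 ✓]
215^112 ≡ 1 shows ord(215) | 112, strictly less than φ(337); not a primitive root.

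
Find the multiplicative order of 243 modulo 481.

18

The order of 243 must divide φ(481) = φ(13·37) = (13−1)·(37−1) = 12·36 = 432 = 2^4 · 3^3.
Divisors of 432: 1, 2, 3, 4, 6, 8, 9, 12, 16, 18, 24, 27, 36, 48, 54, 72, 108, 144, 216, 432.
Test each divisor d:
243^1 ≡ 243
243^2 ≡ 367
243^3 ≡ 196
243^4 ≡ 9
243^6 ≡ 417
243^8 ≡ 81
243^9 ≡ 443
243^12 ≡ 248
243^16 ≡ 308
243^18 ≡ 1
Therefore the multiplicative order of 243 modulo 481 is 18.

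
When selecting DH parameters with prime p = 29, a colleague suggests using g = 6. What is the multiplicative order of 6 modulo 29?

14

ord(6) | φ(29) = 29 − 1 = 28 = 2^2 · 7.
Divisors of 28: 1, 2, 4, 7, 14, 28.
Compute 6^d (mod 29) for the divisors d until we hit 1:
6^1 ≡ 6 (mod 29)
6^2 ≡ 7 (mod 29)
6^4 ≡ 20 (mod 29)
6^7 ≡ 28 (mod 29)
6^14 ≡ 1 (mod 29) ✓
So ord_29(6) = 14.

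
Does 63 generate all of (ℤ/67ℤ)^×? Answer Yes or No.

Yes

φ(67) = 67 − 1 = 66 = 2 · 3 · 11.
An element g generates (Z/67Z)^× iff g^(66/q) ≢ 1 (mod 67) for each prime q ∈ {2, 3, 11}.
63^33 ≡ 66 (mod 67)  [q = 2: ≢ 1 ✓]
63^22 ≡ 29 (mod 67)  [q = 3: ≢ 1 ✓]
63^6 ≡ 9 (mod 67)  [q = 11: ≢ 1 ✓]
None equal 1, so ord_67(63) = 66: 63 is a primitive root.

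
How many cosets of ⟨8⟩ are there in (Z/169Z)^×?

3

Since 8 ∈ (Z/169Z)^×, its order divides φ(169) = φ(13^2) = 13·(13−1) = 156 = 2^2 · 3 · 13.
Divisors of 156: 1, 2, 3, 4, 6, 12, 13, 26, 39, 52, 78, 156.
Compute 8^d (mod 169) for the divisors d until we hit 1:
8^1 ≡ 8 (mod 169)
8^2 ≡ 64 (mod 169)
8^3 ≡ 5 (mod 169)
8^4 ≡ 40 (mod 169)
8^6 ≡ 25 (mod 169)
8^12 ≡ 118 (mod 169)
8^13 ≡ 99 (mod 169)
8^26 ≡ 168 (mod 169)
8^39 ≡ 70 (mod 169)
8^52 ≡ 1 (mod 169) ✓
Thus |⟨8⟩| = ord(8) = 52.
The index is φ(169) / ord(8) = 156 / 52 = 3.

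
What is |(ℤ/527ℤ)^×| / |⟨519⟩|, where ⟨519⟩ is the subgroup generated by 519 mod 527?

The order of 519 must divide φ(527) = φ(17·31) = (17−1)·(31−1) = 16·30 = 480 = 2^5 · 3 · 5.
Divisors of 480: 1, 2, 3, 4, 5, 6, 8, 10, 12, 15, 16, 20, 24, 30, 32, 40, 48, 60, 80, 96, 120, 160, 240, 480.
Compute 519^d (mod 527) for the divisors d until we hit 1:
519^1 ≡ 519 (mod 527)
519^2 ≡ 64 (mod 527)
519^3 ≡ 15 (mod 527)
519^4 ≡ 407 (mod 527)
519^5 ≡ 433 (mod 527)
519^6 ≡ 225 (mod 527)
519^8 ≡ 171 (mod 527)
519^10 ≡ 404 (mod 527)
519^12 ≡ 33 (mod 527)
519^15 ≡ 495 (mod 527)
519^16 ≡ 256 (mod 527)
519^20 ≡ 373 (mod 527)
519^24 ≡ 35 (mod 527)
519^30 ≡ 497 (mod 527)
519^32 ≡ 188 (mod 527)
519^40 ≡ 1 (mod 527) ✓
Thus |⟨519⟩| = ord(519) = 40.
Index = |(Z/527Z)^×| / |⟨519⟩| = 480 / 40 = 12.

12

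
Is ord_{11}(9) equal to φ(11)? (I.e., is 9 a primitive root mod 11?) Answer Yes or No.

No

φ(11) = 11 − 1 = 10 = 2 · 5.
9 is a primitive root mod 11 iff 9^(φ(11)/q) ≢ 1 for every prime q | φ(11), i.e. q ∈ {2, 5}.
9^5 ≡ 1 (mod 11)  [q = 2: ≡ 1 ✗]
9^2 ≡ 4 (mod 11)  [q = 5: ≢ 1 ✓]
9^5 ≡ 1 shows ord(9) | 5, strictly less than φ(11); not a primitive root.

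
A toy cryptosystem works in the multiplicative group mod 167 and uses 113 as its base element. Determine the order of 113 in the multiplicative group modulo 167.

By Lagrange's theorem, ord_167(113) divides φ(167) = 167 − 1 = 166 = 2 · 83.
Divisors of 166: 1, 2, 83, 166.
Evaluate successive powers at the divisors of 166:
113^1 ≡ 113 (mod 167)
113^2 ≡ 77 (mod 167)
113^83 ≡ 166 (mod 167)
113^166 ≡ 1 (mod 167) ✓
The smallest such exponent is 166, so the order of 113 is 166.

166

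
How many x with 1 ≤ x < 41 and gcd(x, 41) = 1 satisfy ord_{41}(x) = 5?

φ(41) = 41 − 1 = 40 = 2^3 · 5.
In a cyclic group of order 40, there are φ(d) elements of order d for each divisor d of 40, and zero for non-divisors.
5 | 40, and φ(5) = 5 − 1 = 4.

4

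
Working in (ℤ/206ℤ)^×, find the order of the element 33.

51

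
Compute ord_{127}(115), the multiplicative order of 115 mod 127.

63

ord(115) | φ(127) = 127 − 1 = 126 = 2 · 3^2 · 7.
Divisors of 126: 1, 2, 3, 6, 7, 9, 14, 18, 21, 42, 63, 126.
Check 115^d mod 127 for each divisor in increasing order:
115^1 ≡ 115
115^2 ≡ 17
115^3 ≡ 50
115^6 ≡ 87
115^7 ≡ 99
115^9 ≡ 32
115^14 ≡ 22
115^18 ≡ 8
115^21 ≡ 19
115^42 ≡ 107
115^63 ≡ 1
The smallest such exponent is 63, so the order of 115 is 63.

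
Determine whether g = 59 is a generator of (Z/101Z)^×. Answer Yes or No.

Yes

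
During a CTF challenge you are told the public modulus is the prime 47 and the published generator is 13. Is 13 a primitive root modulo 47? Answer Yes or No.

Yes

φ(47) = 47 − 1 = 46 = 2 · 23.
Test 13^(46/q) mod 47 for each prime factor q of 46:
13^23 ≡ 46 (mod 47)  [q = 2: ≢ 1 ✓]
13^2 ≡ 28 (mod 47)  [q = 23: ≢ 1 ✓]
All checks pass, so 13 has order 46 and is a primitive root modulo 47.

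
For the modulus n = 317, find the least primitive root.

φ(317) = 317 − 1 = 316 = 2^2 · 79.
g is a primitive root iff g^(316/q) ≢ 1 (mod 317) for each prime q ∈ {2, 79}.
g = 2: 2^158 ≡ 316; 2^4 ≡ 16 — none is 1, so 2 is a primitive root.
The smallest primitive root modulo 317 is 2.

2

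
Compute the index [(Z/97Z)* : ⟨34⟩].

3

ord(34) | φ(97) = 97 − 1 = 96 = 2^5 · 3.
Divisors of 96: 1, 2, 3, 4, 6, 8, 12, 16, 24, 32, 48, 96.
Test each divisor d:
34^1 ≡ 34 (mod 97)
34^2 ≡ 89 (mod 97)
34^3 ≡ 19 (mod 97)
34^4 ≡ 64 (mod 97)
34^6 ≡ 70 (mod 97)
34^8 ≡ 22 (mod 97)
34^12 ≡ 50 (mod 97)
34^16 ≡ 96 (mod 97)
34^24 ≡ 75 (mod 97)
34^32 ≡ 1 (mod 97) ✓
Thus |⟨34⟩| = ord(34) = 32.
Index = |(Z/97Z)^×| / |⟨34⟩| = 96 / 32 = 3.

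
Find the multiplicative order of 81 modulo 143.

The order of 81 must divide φ(143) = φ(11·13) = (11−1)·(13−1) = 10·12 = 120 = 2^3 · 3 · 5.
Divisors of 120: 1, 2, 3, 4, 5, 6, 8, 10, 12, 15, 20, 24, 30, 40, 60, 120.
Test each divisor d:
81^1 ≡ 81
81^2 ≡ 126
81^3 ≡ 53
81^4 ≡ 3
81^5 ≡ 100
81^6 ≡ 92
81^8 ≡ 9
81^10 ≡ 133
81^12 ≡ 27
81^15 ≡ 1
Therefore the multiplicative order of 81 modulo 143 is 15.

15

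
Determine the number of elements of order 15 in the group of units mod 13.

0

φ(13) = 13 − 1 = 12 = 2^2 · 3.
(Z/13Z)^× is cyclic (|G| = 12); a cyclic group of order m has exactly φ(d) elements of each order d | m, and none otherwise.
Here 12 is not a multiple of 15, so there are no elements of order 15.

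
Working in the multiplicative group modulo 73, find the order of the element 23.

Since 23 ∈ (Z/73Z)^×, its order divides φ(73) = 73 − 1 = 72 = 2^3 · 3^2.
Divisors of 72: 1, 2, 3, 4, 6, 8, 9, 12, 18, 24, 36, 72.
Compute 23^d (mod 73) for the divisors d until we hit 1:
23^1 ≡ 23
23^2 ≡ 18
23^3 ≡ 49
23^4 ≡ 32
23^6 ≡ 65
23^8 ≡ 2
23^9 ≡ 46
23^12 ≡ 64
23^18 ≡ 72
23^24 ≡ 8
23^36 ≡ 1
Therefore the multiplicative order of 23 modulo 73 is 36.

36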